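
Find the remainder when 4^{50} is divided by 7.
By Fermat: 4^{6} ≡ 1 (mod 7). 50 = 8×6 + 2. So 4^{50} ≡ 4^{2} ≡ 2 (mod 7)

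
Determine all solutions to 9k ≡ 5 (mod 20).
5

Since gcd(9, 20) = 1 divides 5, a solution exists.
Multiply both sides by the inverse of 9 mod 20:
  9^(-1) mod 20 = 9
  x ≡ 9 × 5 ≡ 45 ≡ 5 (mod 20)
Verification: 9 × 5 = 45 = 2 × 20 + 5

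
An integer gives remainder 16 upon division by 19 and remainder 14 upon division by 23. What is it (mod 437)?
M = 19 × 23 = 437. M₁ = 23, y₁ ≡ 5 (mod 19). M₂ = 19, y₂ ≡ 17 (mod 23). z = 16×23×5 + 14×19×17 ≡ 244 (mod 437). The smallest positive such number is 244.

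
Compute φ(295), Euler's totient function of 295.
232

Prime factorization: 295 = 5 × 59
Using the formula φ(n) = n × Π(1 - 1/p) for each prime factor p:
φ(295) = 295 × (1 - 1/5) × (1 - 1/59)
φ(295) = 232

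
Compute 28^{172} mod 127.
99

Using successive squaring:
Binary expansion of 172: 10101100
Powers of 28 mod 127 (each is the square of the previous):
  28^1 ≡ 28 (mod 127)
  28^2 ≡ 28² = 784 ≡ 22 (mod 127)
  28^4 ≡ 22² = 484 ≡ 103 (mod 127)
  28^8 ≡ 103² = 10609 ≡ 68 (mod 127)
  28^16 ≡ 68² = 4624 ≡ 52 (mod 127)
  28^32 ≡ 52² = 2704 ≡ 37 (mod 127)
  28^64 ≡ 37² = 1369 ≡ 99 (mod 127)
  28^128 ≡ 99² = 9801 ≡ 22 (mod 127)
172 = 128 + 32 + 8 + 4, so 28^172 = 28^128 × 28^32 × 28^8 × 28^4 ≡ 22 × 37 × 68 × 103 (mod 127)
Multiplying step by step:
  22 × 37 = 814 ≡ 52 (mod 127)
  52 × 68 = 3536 ≡ 107 (mod 127)
  107 × 103 = 11021 ≡ 99 (mod 127)
Result: 28^172 ≡ 99 (mod 127)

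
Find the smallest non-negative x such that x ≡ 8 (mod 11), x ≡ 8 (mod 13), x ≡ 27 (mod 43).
4155

Using the Chinese Remainder Theorem:
M = product of moduli = 6149
For equation 1: M_1 = 559, 559 ≡ 9 (mod 11), inverse of 559 mod 11 is 5 (check: 9 × 5 = 45 ≡ 1 (mod 11))
For equation 2: M_2 = 473, 473 ≡ 5 (mod 13), inverse of 473 mod 13 is 8 (check: 5 × 8 = 40 ≡ 1 (mod 13))
For equation 3: M_3 = 143, 143 ≡ 14 (mod 43), inverse of 143 mod 43 is 40 (check: 14 × 40 = 560 ≡ 1 (mod 43))
Combine: x ≡ Σ r_i×M_i×(M_i⁻¹ mod m_i) = 8×559×5 + 8×473×8 + 27×143×40 = 22360 + 30272 + 154440 = 207072
207072 mod 6149 = 4155
x ≡ 4155 (mod 6149)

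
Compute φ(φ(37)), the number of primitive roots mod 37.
Number of primitive roots mod 37 = φ(36) = 12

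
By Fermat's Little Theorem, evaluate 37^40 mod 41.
By Fermat's Little Theorem, 37^{40} ≡ 1 (mod 41) since 41 is prime and gcd(37, 41) = 1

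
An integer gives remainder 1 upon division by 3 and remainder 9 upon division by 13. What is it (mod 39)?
M = 3 × 13 = 39. M₁ = 13, y₁ ≡ 1 (mod 3). M₂ = 3, y₂ ≡ 9 (mod 13). m = 1×13×1 + 9×3×9 ≡ 22 (mod 39). The smallest positive such number is 22.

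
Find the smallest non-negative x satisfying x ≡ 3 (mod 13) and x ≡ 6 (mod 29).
M = 13 × 29 = 377. M₁ = 29, y₁ ≡ 9 (mod 13). M₂ = 13, y₂ ≡ 9 (mod 29). x = 3×29×9 + 6×13×9 ≡ 354 (mod 377)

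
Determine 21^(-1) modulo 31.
21^(-1) ≡ 3 (mod 31). Verification: 21 × 3 = 63 ≡ 1 (mod 31)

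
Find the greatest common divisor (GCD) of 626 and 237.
1

Using the Euclidean algorithm:
626 = 2 × 237 + 152
237 = 1 × 152 + 85
152 = 1 × 85 + 67
85 = 1 × 67 + 18
67 = 3 × 18 + 13
18 = 1 × 13 + 5
13 = 2 × 5 + 3
5 = 1 × 3 + 2
3 = 1 × 2 + 1
2 = 2 × 1 + 0

GCD(626, 237) = 1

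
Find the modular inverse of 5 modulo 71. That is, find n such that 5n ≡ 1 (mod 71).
57

Using Extended Euclidean Algorithm:
gcd(5, 71) = 1
Bezout coefficients: 5 × -14 + 71 × 1 = 1
So 5 × -14 ≡ 1 (mod 71)
The inverse is -14 mod 71 = 57
Verification: 5 × 57 = 285 = 4 × 71 + 1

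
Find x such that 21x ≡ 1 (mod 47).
21^(-1) ≡ 9 (mod 47). Verification: 21 × 9 = 189 ≡ 1 (mod 47)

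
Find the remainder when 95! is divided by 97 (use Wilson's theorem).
(96)! = (95)! × (96) ≡ -1 (mod 97). So (95)! ≡ -1 × (96)^(-1) ≡ (-1)×(-1) = 1 (mod 97)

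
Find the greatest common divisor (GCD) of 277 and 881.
1

Using the Euclidean algorithm:
277 = 0 × 881 + 277
881 = 3 × 277 + 50
277 = 5 × 50 + 27
50 = 1 × 27 + 23
27 = 1 × 23 + 4
23 = 5 × 4 + 3
4 = 1 × 3 + 1
3 = 3 × 1 + 0

GCD(277, 881) = 1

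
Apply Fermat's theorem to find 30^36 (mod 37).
By Fermat's Little Theorem, 30^{36} ≡ 1 (mod 37) since 37 is prime and gcd(30, 37) = 1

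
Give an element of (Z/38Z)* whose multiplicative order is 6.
27 has order 6 mod 38 since 27^{6} ≡ 1 (mod 38) and no smaller power works.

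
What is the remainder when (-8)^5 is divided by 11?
(-8) ≡ 3 (mod 11). 5 = 4 + 1 (binary 101). Repeated squaring mod 11: 3^1 ≡ 3; 3^2 ≡ 3² = 9 ≡ 9; 3^4 ≡ 9² = 81 ≡ 4. Multiply: (-8)^5 ≡ 3^4 × 3^1 ≡ 4 × 3 (mod 11): 4 × 3 = 12 ≡ 1. So (-8)^5 ≡ 1 (mod 11).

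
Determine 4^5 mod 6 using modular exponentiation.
5 = 4 + 1 (binary 101). Repeated squaring mod 6: 4^1 ≡ 4; 4^2 ≡ 4² = 16 ≡ 4; 4^4 ≡ 4² = 16 ≡ 4. Multiply: 4^5 = 4^4 × 4^1 ≡ 4 × 4 (mod 6): 4 × 4 = 16 ≡ 4. So 4^5 ≡ 4 (mod 6).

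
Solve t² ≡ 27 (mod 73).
The square roots of 27 mod 73 are 63 and 10. Verify: 63² = 3969 ≡ 27 (mod 73)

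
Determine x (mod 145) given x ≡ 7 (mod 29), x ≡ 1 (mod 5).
36

Using the Chinese Remainder Theorem:
M = product of moduli = 145
For equation 1: M_1 = 5, 5 ≡ 5 (mod 29), inverse of 5 mod 29 is 6 (check: 5 × 6 = 30 ≡ 1 (mod 29))
For equation 2: M_2 = 29, 29 ≡ 4 (mod 5), inverse of 29 mod 5 is 4 (check: 4 × 4 = 16 ≡ 1 (mod 5))
Combine: x ≡ Σ r_i×M_i×(M_i⁻¹ mod m_i) = 7×5×6 + 1×29×4 = 210 + 116 = 326
326 mod 145 = 36
x ≡ 36 (mod 145)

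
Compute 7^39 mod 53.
Using repeated squaring. 39 = 32 + 4 + 2 + 1 (binary 100111). Repeated squaring mod 53: 7^1 ≡ 7; 7^2 ≡ 7² = 49 ≡ 49; 7^4 ≡ 49² = 2401 ≡ 16; 7^8 ≡ 16² = 256 ≡ 44; 7^16 ≡ 44² = 1936 ≡ 28; 7^32 ≡ 28² = 784 ≡ 42. Multiply: 7^39 = 7^32 × 7^4 × 7^2 × 7^1 ≡ 42 × 16 × 49 × 7 (mod 53): 42 × 16 = 672 ≡ 36; 36 × 49 = 1764 ≡ 15; 15 × 7 = 105 ≡ 52. So 7^39 ≡ 52 (mod 53).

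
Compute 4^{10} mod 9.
4

Using successive squaring:
Binary expansion of 10: 1010
Powers of 4 mod 9 (each is the square of the previous):
  4^1 ≡ 4 (mod 9)
  4^2 ≡ 4² = 16 ≡ 7 (mod 9)
  4^4 ≡ 7² = 49 ≡ 4 (mod 9)
  4^8 ≡ 4² = 16 ≡ 7 (mod 9)
10 = 8 + 2, so 4^10 = 4^8 × 4^2 ≡ 7 × 7 (mod 9)
Multiplying step by step:
  7 × 7 = 49 ≡ 4 (mod 9)
Result: 4^10 ≡ 4 (mod 9)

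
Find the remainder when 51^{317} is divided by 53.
By Fermat: 51^{52} ≡ 1 (mod 53). 317 = 6×52 + 5. So 51^{317} ≡ 51^{5} ≡ 21 (mod 53)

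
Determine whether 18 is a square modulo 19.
By Euler's criterion: 18^{9} ≡ 18 (mod 19). Since this equals -1 (≡ 18), 18 is not a QR.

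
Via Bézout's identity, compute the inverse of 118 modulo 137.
Extended GCD: 118(36) + 137(-31) = 1. So 118^(-1) ≡ 36 ≡ 36 (mod 137). Verify: 118 × 36 = 4248 ≡ 1 (mod 137)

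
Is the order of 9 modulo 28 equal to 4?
No, the actual order is 3, not 4.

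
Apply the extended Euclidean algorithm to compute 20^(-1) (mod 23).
Extended GCD: 20(-8) + 23(7) = 1. So 20^(-1) ≡ 15 ≡ 15 (mod 23). Verify: 20 × 15 = 300 ≡ 1 (mod 23)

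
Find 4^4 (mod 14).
4 = 4 (binary 100). Repeated squaring mod 14: 4^1 ≡ 4; 4^2 ≡ 4² = 16 ≡ 2; 4^4 ≡ 2² = 4 ≡ 4. So 4^4 ≡ 4 (mod 14).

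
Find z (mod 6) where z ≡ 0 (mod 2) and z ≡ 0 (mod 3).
M = 2 × 3 = 6. M₁ = 3, y₁ ≡ 1 (mod 2). M₂ = 2, y₂ ≡ 2 (mod 3). z = 0×3×1 + 0×2×2 ≡ 0 (mod 6)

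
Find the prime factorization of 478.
2 × 239

Divide by primes starting from smallest:
478 ÷ 2 = 239
239 ÷ 239 = 1

478 = 2 × 239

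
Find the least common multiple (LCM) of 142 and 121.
17182

First find GCD(142, 121) using the Euclidean algorithm:
142 = 1 × 121 + 21
121 = 5 × 21 + 16
21 = 1 × 16 + 5
16 = 3 × 5 + 1
5 = 5 × 1 + 0
GCD(142, 121) = 1

LCM formula: LCM(a, b) = (a × b) / GCD(a, b)
LCM(142, 121) = (142 × 121) / 1
LCM(142, 121) = 17182 / 1
LCM(142, 121) = 17182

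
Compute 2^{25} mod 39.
2

Using successive squaring:
Binary expansion of 25: 11001
Powers of 2 mod 39 (each is the square of the previous):
  2^1 ≡ 2 (mod 39)
  2^2 ≡ 2² = 4 ≡ 4 (mod 39)
  2^4 ≡ 4² = 16 ≡ 16 (mod 39)
  2^8 ≡ 16² = 256 ≡ 22 (mod 39)
  2^16 ≡ 22² = 484 ≡ 16 (mod 39)
25 = 16 + 8 + 1, so 2^25 = 2^16 × 2^8 × 2^1 ≡ 16 × 22 × 2 (mod 39)
Multiplying step by step:
  16 × 22 = 352 ≡ 1 (mod 39)
  1 × 2 = 2 ≡ 2 (mod 39)
Result: 2^25 ≡ 2 (mod 39)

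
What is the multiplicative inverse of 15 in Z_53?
15^(-1) ≡ 46 (mod 53). Verification: 15 × 46 = 690 ≡ 1 (mod 53)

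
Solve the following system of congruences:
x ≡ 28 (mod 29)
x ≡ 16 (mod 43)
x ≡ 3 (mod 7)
3972

Using the Chinese Remainder Theorem:
M = product of moduli = 8729
For equation 1: M_1 = 301, 301 ≡ 11 (mod 29), inverse of 301 mod 29 is 8 (check: 11 × 8 = 88 ≡ 1 (mod 29))
For equation 2: M_2 = 203, 203 ≡ 31 (mod 43), inverse of 203 mod 43 is 25 (check: 31 × 25 = 775 ≡ 1 (mod 43))
For equation 3: M_3 = 1247, 1247 ≡ 1 (mod 7), inverse of 1247 mod 7 is 1 (check: 1 × 1 = 1 ≡ 1 (mod 7))
Combine: x ≡ Σ r_i×M_i×(M_i⁻¹ mod m_i) = 28×301×8 + 16×203×25 + 3×1247×1 = 67424 + 81200 + 3741 = 152365
152365 mod 8729 = 3972
x ≡ 3972 (mod 8729)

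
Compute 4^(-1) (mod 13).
4^(-1) ≡ 10 (mod 13). Verification: 4 × 10 = 40 ≡ 1 (mod 13)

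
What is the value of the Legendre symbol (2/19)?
(2/19) = 2^{9} mod 19 = -1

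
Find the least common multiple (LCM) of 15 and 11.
165

First find GCD(15, 11) using the Euclidean algorithm:
15 = 1 × 11 + 4
11 = 2 × 4 + 3
4 = 1 × 3 + 1
3 = 3 × 1 + 0
GCD(15, 11) = 1

LCM formula: LCM(a, b) = (a × b) / GCD(a, b)
LCM(15, 11) = (15 × 11) / 1
LCM(15, 11) = 165 / 1
LCM(15, 11) = 165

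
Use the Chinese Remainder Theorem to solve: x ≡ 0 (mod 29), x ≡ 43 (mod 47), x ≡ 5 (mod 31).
6670

Using the Chinese Remainder Theorem:
M = product of moduli = 42253
For equation 1: M_1 = 1457, 1457 ≡ 7 (mod 29), inverse of 1457 mod 29 is 25 (check: 7 × 25 = 175 ≡ 1 (mod 29))
For equation 2: M_2 = 899, 899 ≡ 6 (mod 47), inverse of 899 mod 47 is 8 (check: 6 × 8 = 48 ≡ 1 (mod 47))
For equation 3: M_3 = 1363, 1363 ≡ 30 (mod 31), inverse of 1363 mod 31 is 30 (check: 30 × 30 = 900 ≡ 1 (mod 31))
Combine: x ≡ Σ r_i×M_i×(M_i⁻¹ mod m_i) = 0×1457×25 + 43×899×8 + 5×1363×30 = 0 + 309256 + 204450 = 513706
513706 mod 42253 = 6670
x ≡ 6670 (mod 42253)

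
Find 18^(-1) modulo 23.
9

Using Extended Euclidean Algorithm:
gcd(18, 23) = 1
Bezout coefficients: 18 × 9 + 23 × -7 = 1
So 18 × 9 ≡ 1 (mod 23)
The inverse is 9 mod 23 = 9
Verification: 18 × 9 = 162 = 7 × 23 + 1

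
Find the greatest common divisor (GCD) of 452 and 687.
1

Using the Euclidean algorithm:
452 = 0 × 687 + 452
687 = 1 × 452 + 235
452 = 1 × 235 + 217
235 = 1 × 217 + 18
217 = 12 × 18 + 1
18 = 18 × 1 + 0

GCD(452, 687) = 1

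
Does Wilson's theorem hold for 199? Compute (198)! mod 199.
(198)! mod 199 = 198. Since this equals -1 (mod 199), Wilson confirms 199 is prime.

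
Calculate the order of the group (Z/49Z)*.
42

Prime factorization: 49 = 7^2
Using the formula φ(n) = n × Π(1 - 1/p) for each prime factor p:
φ(49) = 49 × (1 - 1/7)
φ(49) = 42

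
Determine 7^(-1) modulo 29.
7^(-1) ≡ 25 (mod 29). Verification: 7 × 25 = 175 ≡ 1 (mod 29)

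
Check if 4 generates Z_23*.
p - 1 = 22 has prime divisors 2, 11. Check 4^(22/q) mod 23 for each: 4^(22/2) = 4^11 ≡ 1, 4^(22/11) = 4^2 ≡ 16 (mod 23). Since 4^11 ≡ 1 (mod 23), the order of 4 divides 11 (in fact the order is 11) ≠ 22, so it is not a primitive root.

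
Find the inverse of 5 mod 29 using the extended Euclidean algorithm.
Extended GCD: 5(6) + 29(-1) = 1. So 5^(-1) ≡ 6 ≡ 6 (mod 29). Verify: 5 × 6 = 30 ≡ 1 (mod 29)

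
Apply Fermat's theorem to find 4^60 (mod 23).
By Fermat: 4^{22} ≡ 1 (mod 23). 60 = 2×22 + 16. So 4^{60} ≡ 4^{16} ≡ 12 (mod 23)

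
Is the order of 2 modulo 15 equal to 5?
No, the actual order is 4, not 5.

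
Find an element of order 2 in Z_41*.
40 has order 2 mod 41 since 40^{2} ≡ 1 (mod 41) and no smaller power works.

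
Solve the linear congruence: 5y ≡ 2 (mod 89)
36

Since gcd(5, 89) = 1 divides 2, a solution exists.
Multiply both sides by the inverse of 5 mod 89:
  5^(-1) mod 89 = 18
  x ≡ 18 × 2 ≡ 36 ≡ 36 (mod 89)
Verification: 5 × 36 = 180 = 2 × 89 + 2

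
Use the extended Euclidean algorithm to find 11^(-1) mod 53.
Extended GCD: 11(-24) + 53(5) = 1. So 11^(-1) ≡ 29 ≡ 29 (mod 53). Verify: 11 × 29 = 319 ≡ 1 (mod 53)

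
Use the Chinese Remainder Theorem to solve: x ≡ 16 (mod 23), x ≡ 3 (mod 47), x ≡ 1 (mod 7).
1695

Using the Chinese Remainder Theorem:
M = product of moduli = 7567
For equation 1: M_1 = 329, 329 ≡ 7 (mod 23), inverse of 329 mod 23 is 10 (check: 7 × 10 = 70 ≡ 1 (mod 23))
For equation 2: M_2 = 161, 161 ≡ 20 (mod 47), inverse of 161 mod 47 is 40 (check: 20 × 40 = 800 ≡ 1 (mod 47))
For equation 3: M_3 = 1081, 1081 ≡ 3 (mod 7), inverse of 1081 mod 7 is 5 (check: 3 × 5 = 15 ≡ 1 (mod 7))
Combine: x ≡ Σ r_i×M_i×(M_i⁻¹ mod m_i) = 16×329×10 + 3×161×40 + 1×1081×5 = 52640 + 19320 + 5405 = 77365
77365 mod 7567 = 1695
x ≡ 1695 (mod 7567)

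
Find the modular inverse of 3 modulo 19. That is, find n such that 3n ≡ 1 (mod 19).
13

Using Extended Euclidean Algorithm:
gcd(3, 19) = 1
Bezout coefficients: 3 × -6 + 19 × 1 = 1
So 3 × -6 ≡ 1 (mod 19)
The inverse is -6 mod 19 = 13
Verification: 3 × 13 = 39 = 2 × 19 + 1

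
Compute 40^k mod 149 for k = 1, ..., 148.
g^1, g^2, ..., g^{148} mod 149: {40, 110, 79, 31, 48, 132, 65, 67, 147, 69, 78, 140, 87, 53, 34, 19, 15, 4, 11, 142, 18, 124, 43, 81, 111, 119, 141, 127, 14, 113, 50, 63, 136, 76, 60, 16, 44, 121, 72, 49, 23, 26, 146, 29, 117, 61, 56, 5, 51, 103, 97, 6, 91, 64, 27, 37, 139, 47, 92, 104, 137, 116, 21, 95, 75, 20, 55, 114, 90, 24, 66, 107, 108, 148, 109, 39, 70, 118, 101, 17, 84, 82, 2, 80, 71, 9, 62, 96, 115, 130, 134, 145, 138, 7, 131, 25, 106, 68, 38, 30, 8, 22, 135, 36, 99, 86, 13, 73, 89, 133, 105, 28, 77, 100, 126, 123, 3, 120, 32, 88, 93, 144, 98, 46, 52, 143, 58, 85, 122, 112, 10, 102, 57, 45, 12, 33, 128, 54, 74, 129, 94, 35, 59, 125, 83, 42, 41, 1}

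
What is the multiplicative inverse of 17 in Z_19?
9

Using Extended Euclidean Algorithm:
gcd(17, 19) = 1
Bezout coefficients: 17 × 9 + 19 × -8 = 1
So 17 × 9 ≡ 1 (mod 19)
The inverse is 9 mod 19 = 9
Verification: 17 × 9 = 153 = 8 × 19 + 1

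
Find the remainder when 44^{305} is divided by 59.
By Fermat: 44^{58} ≡ 1 (mod 59). 305 = 5×58 + 15. So 44^{305} ≡ 44^{15} ≡ 30 (mod 59)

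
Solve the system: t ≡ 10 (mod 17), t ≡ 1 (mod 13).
M = 17 × 13 = 221. M₁ = 13, y₁ ≡ 4 (mod 17). M₂ = 17, y₂ ≡ 10 (mod 13). t = 10×13×4 + 1×17×10 ≡ 27 (mod 221)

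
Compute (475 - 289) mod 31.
0

(475 - 289) = 186
186 mod 31 = 0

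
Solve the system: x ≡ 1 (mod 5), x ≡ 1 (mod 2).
M = 5 × 2 = 10. M₁ = 2, y₁ ≡ 3 (mod 5). M₂ = 5, y₂ ≡ 1 (mod 2). x = 1×2×3 + 1×5×1 ≡ 1 (mod 10)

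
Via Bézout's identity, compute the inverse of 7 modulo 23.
Extended GCD: 7(10) + 23(-3) = 1. So 7^(-1) ≡ 10 ≡ 10 (mod 23). Verify: 7 × 10 = 70 ≡ 1 (mod 23)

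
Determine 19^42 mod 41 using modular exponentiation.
Using Fermat: 19^{40} ≡ 1 (mod 41). 42 ≡ 2 (mod 40). So 19^{42} ≡ 19^{2} ≡ 33 (mod 41)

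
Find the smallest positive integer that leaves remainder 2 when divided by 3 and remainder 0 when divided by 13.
M = 3 × 13 = 39. M₁ = 13, y₁ ≡ 1 (mod 3). M₂ = 3, y₂ ≡ 9 (mod 13). y = 2×13×1 + 0×3×9 ≡ 26 (mod 39). The smallest positive such number is 26.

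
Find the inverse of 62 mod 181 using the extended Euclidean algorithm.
Extended GCD: 62(73) + 181(-25) = 1. So 62^(-1) ≡ 73 ≡ 73 (mod 181). Verify: 62 × 73 = 4526 ≡ 1 (mod 181)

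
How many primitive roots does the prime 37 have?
Number of primitive roots mod 37 = φ(36) = 12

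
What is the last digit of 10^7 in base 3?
10 ≡ 1 (mod 3). 7 = 4 + 2 + 1 (binary 111). Repeated squaring mod 3: 1^1 ≡ 1; 1^2 ≡ 1² = 1 ≡ 1; 1^4 ≡ 1² = 1 ≡ 1. Multiply: 10^7 ≡ 1^4 × 1^2 × 1^1 ≡ 1 × 1 × 1 (mod 3): 1 × 1 = 1 ≡ 1; 1 × 1 = 1 ≡ 1. So 10^7 ≡ 1 (mod 3).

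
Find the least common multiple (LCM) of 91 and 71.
6461

First find GCD(91, 71) using the Euclidean algorithm:
91 = 1 × 71 + 20
71 = 3 × 20 + 11
20 = 1 × 11 + 9
11 = 1 × 9 + 2
9 = 4 × 2 + 1
2 = 2 × 1 + 0
GCD(91, 71) = 1

LCM formula: LCM(a, b) = (a × b) / GCD(a, b)
LCM(91, 71) = (91 × 71) / 1
LCM(91, 71) = 6461 / 1
LCM(91, 71) = 6461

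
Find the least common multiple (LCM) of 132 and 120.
1320

First find GCD(132, 120) using the Euclidean algorithm:
132 = 1 × 120 + 12
120 = 10 × 12 + 0
GCD(132, 120) = 12

LCM formula: LCM(a, b) = (a × b) / GCD(a, b)
LCM(132, 120) = (132 × 120) / 12
LCM(132, 120) = 15840 / 12
LCM(132, 120) = 1320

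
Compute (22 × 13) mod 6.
4

(22 × 13) = 286
286 mod 6 = 4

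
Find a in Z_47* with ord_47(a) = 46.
5 has order 46 mod 47 since 5^{46} ≡ 1 (mod 47) and no smaller power works.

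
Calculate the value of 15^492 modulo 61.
Using Fermat: 15^{60} ≡ 1 (mod 61). 492 ≡ 12 (mod 60). So 15^{492} ≡ 15^{12} ≡ 58 (mod 61)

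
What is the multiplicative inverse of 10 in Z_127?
10^(-1) ≡ 89 (mod 127). Verification: 10 × 89 = 890 ≡ 1 (mod 127)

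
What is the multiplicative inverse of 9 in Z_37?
9^(-1) ≡ 33 (mod 37). Verification: 9 × 33 = 297 ≡ 1 (mod 37)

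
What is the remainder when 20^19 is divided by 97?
Using repeated squaring. 19 = 16 + 2 + 1 (binary 10011). Repeated squaring mod 97: 20^1 ≡ 20; 20^2 ≡ 20² = 400 ≡ 12; 20^4 ≡ 12² = 144 ≡ 47; 20^8 ≡ 47² = 2209 ≡ 75; 20^16 ≡ 75² = 5625 ≡ 96. Multiply: 20^19 = 20^16 × 20^2 × 20^1 ≡ 96 × 12 × 20 (mod 97): 96 × 12 = 1152 ≡ 85; 85 × 20 = 1700 ≡ 51. So 20^19 ≡ 51 (mod 97).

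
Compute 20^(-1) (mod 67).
57

Using Extended Euclidean Algorithm:
gcd(20, 67) = 1
Bezout coefficients: 20 × -10 + 67 × 3 = 1
So 20 × -10 ≡ 1 (mod 67)
The inverse is -10 mod 67 = 57
Verification: 20 × 57 = 1140 = 17 × 67 + 1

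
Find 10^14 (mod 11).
Using Fermat: 10^{10} ≡ 1 (mod 11). 14 ≡ 4 (mod 10). So 10^{14} ≡ 10^{4} ≡ 1 (mod 11)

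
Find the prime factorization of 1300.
2^2 × 5^2 × 13

Divide by primes starting from smallest:
1300 ÷ 2 = 650
650 ÷ 2 = 325
325 ÷ 5 = 65
65 ÷ 5 = 13
13 ÷ 13 = 1

1300 = 2^2 × 5^2 × 13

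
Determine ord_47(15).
Powers of 15 mod 47: 15^1≡15, 15^2≡37, 15^3≡38, 15^4≡6, 15^5≡43, 15^6≡34, 15^7≡40, 15^8≡36, 15^9≡23, 15^10≡16, 15^11≡5, 15^12≡28, 15^13≡44, 15^14≡2, 15^15≡30, 15^16≡27, 15^17≡29, 15^18≡12, 15^19≡39, 15^20≡21, 15^21≡33, 15^22≡25, 15^23≡46, 15^24≡32, 15^25≡10, 15^26≡9, 15^27≡41, 15^28≡4, 15^29≡13, 15^30≡7, 15^31≡11, 15^32≡24, 15^33≡31, 15^34≡42, 15^35≡19, 15^36≡3, 15^37≡45, 15^38≡17, 15^39≡20, 15^40≡18, 15^41≡35, 15^42≡8, 15^43≡26, 15^44≡14, 15^45≡22, 15^46≡1. Order = 46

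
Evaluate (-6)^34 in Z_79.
Using repeated squaring. (-6) ≡ 73 (mod 79). 34 = 32 + 2 (binary 100010). Repeated squaring mod 79: 73^1 ≡ 73; 73^2 ≡ 73² = 5329 ≡ 36; 73^4 ≡ 36² = 1296 ≡ 32; 73^8 ≡ 32² = 1024 ≡ 76; 73^16 ≡ 76² = 5776 ≡ 9; 73^32 ≡ 9² = 81 ≡ 2. Multiply: (-6)^34 ≡ 73^32 × 73^2 ≡ 2 × 36 (mod 79): 2 × 36 = 72 ≡ 72. So (-6)^34 ≡ 72 (mod 79).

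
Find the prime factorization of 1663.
1663

Divide by primes starting from smallest:
1663 ÷ 1663 = 1

1663 = 1663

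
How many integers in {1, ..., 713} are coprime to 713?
660

Prime factorization: 713 = 23 × 31
Using the formula φ(n) = n × Π(1 - 1/p) for each prime factor p:
φ(713) = 713 × (1 - 1/23) × (1 - 1/31)
φ(713) = 660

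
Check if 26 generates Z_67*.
p - 1 = 66 has prime divisors 2, 3, 11. Check 26^(66/q) mod 67 for each: 26^(66/2) = 26^33 ≡ 1, 26^(66/3) = 26^22 ≡ 29, 26^(66/11) = 26^6 ≡ 15 (mod 67). Since 26^33 ≡ 1 (mod 67), the order of 26 divides 33 (in fact the order is 33) ≠ 66, so it is not a primitive root.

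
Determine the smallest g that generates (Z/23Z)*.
5

A primitive root g modulo p has order p-1 = 22
Prime divisors of 22: [2, 11]
g is a primitive root iff g^(22/q) ≢ 1 (mod 23) for each prime divisor q
Testing small values:
  g = 2: 2^11 ≡ 1, 2^2 ≡ 4 (mod 23) → 2^11 ≡ 1, not primitive root
  g = 3: 3^11 ≡ 1, 3^2 ≡ 9 (mod 23) → 3^11 ≡ 1, not primitive root
  g = 4: 4^11 ≡ 1, 4^2 ≡ 16 (mod 23) → 4^11 ≡ 1, not primitive root
  g = 5: 5^11 ≡ 22, 5^2 ≡ 2 (mod 23) → none is 1, primitive root!
The smallest primitive root is 5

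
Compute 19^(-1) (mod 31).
19^(-1) ≡ 18 (mod 31). Verification: 19 × 18 = 342 ≡ 1 (mod 31)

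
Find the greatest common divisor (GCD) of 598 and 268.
2

Using the Euclidean algorithm:
598 = 2 × 268 + 62
268 = 4 × 62 + 20
62 = 3 × 20 + 2
20 = 10 × 2 + 0

GCD(598, 268) = 2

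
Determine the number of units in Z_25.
20

Prime factorization: 25 = 5^2
Using the formula φ(n) = n × Π(1 - 1/p) for each prime factor p:
φ(25) = 25 × (1 - 1/5)
φ(25) = 20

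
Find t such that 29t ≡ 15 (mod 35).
15

Since gcd(29, 35) = 1 divides 15, a solution exists.
Multiply both sides by the inverse of 29 mod 35:
  29^(-1) mod 35 = 29
  x ≡ 29 × 15 ≡ 435 ≡ 15 (mod 35)
Verification: 29 × 15 = 435 = 12 × 35 + 15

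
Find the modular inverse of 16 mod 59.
16^(-1) ≡ 48 (mod 59). Verification: 16 × 48 = 768 ≡ 1 (mod 59)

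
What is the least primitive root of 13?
2

A primitive root g modulo p has order p-1 = 12
Prime divisors of 12: [2, 3]
g is a primitive root iff g^(12/q) ≢ 1 (mod 13) for each prime divisor q
Testing small values:
  g = 2: 2^6 ≡ 12, 2^4 ≡ 3 (mod 13) → none is 1, primitive root!
The smallest primitive root is 2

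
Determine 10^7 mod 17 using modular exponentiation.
7 = 4 + 2 + 1 (binary 111). Repeated squaring mod 17: 10^1 ≡ 10; 10^2 ≡ 10² = 100 ≡ 15; 10^4 ≡ 15² = 225 ≡ 4. Multiply: 10^7 = 10^4 × 10^2 × 10^1 ≡ 4 × 15 × 10 (mod 17): 4 × 15 = 60 ≡ 9; 9 × 10 = 90 ≡ 5. So 10^7 ≡ 5 (mod 17).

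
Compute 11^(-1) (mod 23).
11^(-1) ≡ 21 (mod 23). Verification: 11 × 21 = 231 ≡ 1 (mod 23)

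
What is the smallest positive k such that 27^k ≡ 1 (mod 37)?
Powers of 27 mod 37: 27^1≡27, 27^2≡26, 27^3≡36, 27^4≡10, 27^5≡11, 27^6≡1. Order = 6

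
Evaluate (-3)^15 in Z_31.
Using repeated squaring. (-3) ≡ 28 (mod 31). 15 = 8 + 4 + 2 + 1 (binary 1111). Repeated squaring mod 31: 28^1 ≡ 28; 28^2 ≡ 28² = 784 ≡ 9; 28^4 ≡ 9² = 81 ≡ 19; 28^8 ≡ 19² = 361 ≡ 20. Multiply: (-3)^15 ≡ 28^8 × 28^4 × 28^2 × 28^1 ≡ 20 × 19 × 9 × 28 (mod 31): 20 × 19 = 380 ≡ 8; 8 × 9 = 72 ≡ 10; 10 × 28 = 280 ≡ 1. So (-3)^15 ≡ 1 (mod 31).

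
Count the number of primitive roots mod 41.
Number of primitive roots mod 41 = φ(40) = 16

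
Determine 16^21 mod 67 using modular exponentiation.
Using repeated squaring. 21 = 16 + 4 + 1 (binary 10101). Repeated squaring mod 67: 16^1 ≡ 16; 16^2 ≡ 16² = 256 ≡ 55; 16^4 ≡ 55² = 3025 ≡ 10; 16^8 ≡ 10² = 100 ≡ 33; 16^16 ≡ 33² = 1089 ≡ 17. Multiply: 16^21 = 16^16 × 16^4 × 16^1 ≡ 17 × 10 × 16 (mod 67): 17 × 10 = 170 ≡ 36; 36 × 16 = 576 ≡ 40. So 16^21 ≡ 40 (mod 67).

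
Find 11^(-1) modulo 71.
13

Using Extended Euclidean Algorithm:
gcd(11, 71) = 1
Bezout coefficients: 11 × 13 + 71 × -2 = 1
So 11 × 13 ≡ 1 (mod 71)
The inverse is 13 mod 71 = 13
Verification: 11 × 13 = 143 = 2 × 71 + 1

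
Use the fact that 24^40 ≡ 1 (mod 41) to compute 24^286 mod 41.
By Fermat: 24^{40} ≡ 1 (mod 41). 286 = 7×40 + 6. So 24^{286} ≡ 24^{6} ≡ 8 (mod 41)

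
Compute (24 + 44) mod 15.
8

(24 + 44) = 68
68 mod 15 = 8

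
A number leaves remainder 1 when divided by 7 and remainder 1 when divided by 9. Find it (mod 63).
M = 7 × 9 = 63. M₁ = 9, y₁ ≡ 4 (mod 7). M₂ = 7, y₂ ≡ 4 (mod 9). m = 1×9×4 + 1×7×4 ≡ 1 (mod 63)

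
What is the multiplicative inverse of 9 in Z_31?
9^(-1) ≡ 7 (mod 31). Verification: 9 × 7 = 63 ≡ 1 (mod 31)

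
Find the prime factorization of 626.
2 × 313

Divide by primes starting from smallest:
626 ÷ 2 = 313
313 ÷ 313 = 1

626 = 2 × 313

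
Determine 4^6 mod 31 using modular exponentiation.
6 = 4 + 2 (binary 110). Repeated squaring mod 31: 4^1 ≡ 4; 4^2 ≡ 4² = 16 ≡ 16; 4^4 ≡ 16² = 256 ≡ 8. Multiply: 4^6 = 4^4 × 4^2 ≡ 8 × 16 (mod 31): 8 × 16 = 128 ≡ 4. So 4^6 ≡ 4 (mod 31).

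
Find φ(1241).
1152

Prime factorization: 1241 = 17 × 73
Using the formula φ(n) = n × Π(1 - 1/p) for each prime factor p:
φ(1241) = 1241 × (1 - 1/17) × (1 - 1/73)
φ(1241) = 1152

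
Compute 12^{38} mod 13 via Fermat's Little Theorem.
1

By Fermat's Little Theorem, a^(p-1) ≡ 1 (mod p) for prime p and gcd(a, p) = 1
Here p = 13, so 12^12 ≡ 1 (mod 13)
We can reduce the exponent: 38 mod 12 = 2
So 12^38 ≡ 12^2 (mod 13)
Computing: 12^2 mod 13 = 1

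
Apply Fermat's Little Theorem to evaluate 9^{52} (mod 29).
25

By Fermat's Little Theorem, a^(p-1) ≡ 1 (mod p) for prime p and gcd(a, p) = 1
Here p = 29, so 9^28 ≡ 1 (mod 29)
We can reduce the exponent: 52 mod 28 = 24
So 9^52 ≡ 9^24 (mod 29)
Computing: 9^24 mod 29 = 25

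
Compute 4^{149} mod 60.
4

Using successive squaring:
Binary expansion of 149: 10010101
Powers of 4 mod 60 (each is the square of the previous):
  4^1 ≡ 4 (mod 60)
  4^2 ≡ 4² = 16 ≡ 16 (mod 60)
  4^4 ≡ 16² = 256 ≡ 16 (mod 60)
  4^8 ≡ 16² = 256 ≡ 16 (mod 60)
  4^16 ≡ 16² = 256 ≡ 16 (mod 60)
  4^32 ≡ 16² = 256 ≡ 16 (mod 60)
  4^64 ≡ 16² = 256 ≡ 16 (mod 60)
  4^128 ≡ 16² = 256 ≡ 16 (mod 60)
149 = 128 + 16 + 4 + 1, so 4^149 = 4^128 × 4^16 × 4^4 × 4^1 ≡ 16 × 16 × 16 × 4 (mod 60)
Multiplying step by step:
  16 × 16 = 256 ≡ 16 (mod 60)
  16 × 16 = 256 ≡ 16 (mod 60)
  16 × 4 = 64 ≡ 4 (mod 60)
Result: 4^149 ≡ 4 (mod 60)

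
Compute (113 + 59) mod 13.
3

(113 + 59) = 172
172 mod 13 = 3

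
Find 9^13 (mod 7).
Using Fermat: 9^{6} ≡ 1 (mod 7). 13 ≡ 1 (mod 6). So 9^{13} ≡ 9^{1} ≡ 2 (mod 7)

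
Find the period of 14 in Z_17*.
Powers of 14 mod 17: 14^1≡14, 14^2≡9, 14^3≡7, 14^4≡13, 14^5≡12, 14^6≡15, 14^7≡6, 14^8≡16, 14^9≡3, 14^10≡8, 14^11≡10, 14^12≡4, 14^13≡5, 14^14≡2, 14^15≡11, 14^16≡1. Order = 16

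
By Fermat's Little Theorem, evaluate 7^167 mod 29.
By Fermat: 7^{28} ≡ 1 (mod 29). 167 = 5×28 + 27. So 7^{167} ≡ 7^{27} ≡ 25 (mod 29)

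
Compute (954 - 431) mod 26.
3

(954 - 431) = 523
523 mod 26 = 3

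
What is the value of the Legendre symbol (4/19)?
(4/19) = 4^{9} mod 19 = 1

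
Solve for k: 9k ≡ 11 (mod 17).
5

Since gcd(9, 17) = 1 divides 11, a solution exists.
Multiply both sides by the inverse of 9 mod 17:
  9^(-1) mod 17 = 2
  x ≡ 2 × 11 ≡ 22 ≡ 5 (mod 17)
Verification: 9 × 5 = 45 = 2 × 17 + 11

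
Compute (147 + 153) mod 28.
20

(147 + 153) = 300
300 mod 28 = 20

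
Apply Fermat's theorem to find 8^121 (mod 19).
By Fermat: 8^{18} ≡ 1 (mod 19). 121 = 6×18 + 13. So 8^{121} ≡ 8^{13} ≡ 8 (mod 19)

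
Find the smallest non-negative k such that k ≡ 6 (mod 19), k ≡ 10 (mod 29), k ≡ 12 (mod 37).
18512

Using the Chinese Remainder Theorem:
M = product of moduli = 20387
For equation 1: M_1 = 1073, 1073 ≡ 9 (mod 19), inverse of 1073 mod 19 is 17 (check: 9 × 17 = 153 ≡ 1 (mod 19))
For equation 2: M_2 = 703, 703 ≡ 7 (mod 29), inverse of 703 mod 29 is 25 (check: 7 × 25 = 175 ≡ 1 (mod 29))
For equation 3: M_3 = 551, 551 ≡ 33 (mod 37), inverse of 551 mod 37 is 9 (check: 33 × 9 = 297 ≡ 1 (mod 37))
Combine: k ≡ Σ r_i×M_i×(M_i⁻¹ mod m_i) = 6×1073×17 + 10×703×25 + 12×551×9 = 109446 + 175750 + 59508 = 344704
344704 mod 20387 = 18512
k ≡ 18512 (mod 20387)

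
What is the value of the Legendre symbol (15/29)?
(15/29) = 15^{14} mod 29 = -1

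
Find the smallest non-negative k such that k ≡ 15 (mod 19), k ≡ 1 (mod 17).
205

Using the Chinese Remainder Theorem:
M = product of moduli = 323
For equation 1: M_1 = 17, 17 ≡ 17 (mod 19), inverse of 17 mod 19 is 9 (check: 17 × 9 = 153 ≡ 1 (mod 19))
For equation 2: M_2 = 19, 19 ≡ 2 (mod 17), inverse of 19 mod 17 is 9 (check: 2 × 9 = 18 ≡ 1 (mod 17))
Combine: k ≡ Σ r_i×M_i×(M_i⁻¹ mod m_i) = 15×17×9 + 1×19×9 = 2295 + 171 = 2466
2466 mod 323 = 205
k ≡ 205 (mod 323)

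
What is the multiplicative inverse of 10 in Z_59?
6

Using Extended Euclidean Algorithm:
gcd(10, 59) = 1
Bezout coefficients: 10 × 6 + 59 × -1 = 1
So 10 × 6 ≡ 1 (mod 59)
The inverse is 6 mod 59 = 6
Verification: 10 × 6 = 60 = 1 × 59 + 1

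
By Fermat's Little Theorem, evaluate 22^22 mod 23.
By Fermat's Little Theorem, 22^{22} ≡ 1 (mod 23) since 23 is prime and gcd(22, 23) = 1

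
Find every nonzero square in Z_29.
QRs mod 29: {1, 4, 5, 6, 7, 9, 13, 16, 20, 22, 23, 24, 25, 28}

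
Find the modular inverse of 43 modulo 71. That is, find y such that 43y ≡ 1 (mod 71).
38

Using Extended Euclidean Algorithm:
gcd(43, 71) = 1
Bezout coefficients: 43 × -33 + 71 × 20 = 1
So 43 × -33 ≡ 1 (mod 71)
The inverse is -33 mod 71 = 38
Verification: 43 × 38 = 1634 = 23 × 71 + 1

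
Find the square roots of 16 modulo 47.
The square roots of 16 mod 47 are 4 and 43. Verify: 4² = 16 ≡ 16 (mod 47)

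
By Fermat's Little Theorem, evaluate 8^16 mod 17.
By Fermat's Little Theorem, 8^{16} ≡ 1 (mod 17) since 17 is prime and gcd(8, 17) = 1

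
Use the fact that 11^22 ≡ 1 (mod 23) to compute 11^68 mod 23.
By Fermat: 11^{22} ≡ 1 (mod 23). 68 = 3×22 + 2. So 11^{68} ≡ 11^{2} ≡ 6 (mod 23)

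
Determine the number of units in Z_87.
56

Prime factorization: 87 = 3 × 29
Using the formula φ(n) = n × Π(1 - 1/p) for each prime factor p:
φ(87) = 87 × (1 - 1/3) × (1 - 1/29)
φ(87) = 56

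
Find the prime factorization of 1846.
2 × 13 × 71

Divide by primes starting from smallest:
1846 ÷ 2 = 923
923 ÷ 13 = 71
71 ÷ 71 = 1

1846 = 2 × 13 × 71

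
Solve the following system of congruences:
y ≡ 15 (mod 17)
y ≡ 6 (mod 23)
236

Using the Chinese Remainder Theorem:
M = product of moduli = 391
For equation 1: M_1 = 23, 23 ≡ 6 (mod 17), inverse of 23 mod 17 is 3 (check: 6 × 3 = 18 ≡ 1 (mod 17))
For equation 2: M_2 = 17, 17 ≡ 17 (mod 23), inverse of 17 mod 23 is 19 (check: 17 × 19 = 323 ≡ 1 (mod 23))
Combine: y ≡ Σ r_i×M_i×(M_i⁻¹ mod m_i) = 15×23×3 + 6×17×19 = 1035 + 1938 = 2973
2973 mod 391 = 236
y ≡ 236 (mod 391)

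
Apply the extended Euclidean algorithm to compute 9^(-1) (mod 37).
Extended GCD: 9(-4) + 37(1) = 1. So 9^(-1) ≡ 33 ≡ 33 (mod 37). Verify: 9 × 33 = 297 ≡ 1 (mod 37)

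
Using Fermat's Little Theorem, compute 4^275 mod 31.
By Fermat: 4^{30} ≡ 1 (mod 31). 275 ≡ 5 (mod 30). So 4^{275} ≡ 4^{5} ≡ 1 (mod 31)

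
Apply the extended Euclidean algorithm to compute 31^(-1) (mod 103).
Extended GCD: 31(10) + 103(-3) = 1. So 31^(-1) ≡ 10 ≡ 10 (mod 103). Verify: 31 × 10 = 310 ≡ 1 (mod 103)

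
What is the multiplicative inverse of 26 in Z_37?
10

Using Extended Euclidean Algorithm:
gcd(26, 37) = 1
Bezout coefficients: 26 × 10 + 37 × -7 = 1
So 26 × 10 ≡ 1 (mod 37)
The inverse is 10 mod 37 = 10
Verification: 26 × 10 = 260 = 7 × 37 + 1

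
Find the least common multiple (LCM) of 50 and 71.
3550

First find GCD(50, 71) using the Euclidean algorithm:
50 = 0 × 71 + 50
71 = 1 × 50 + 21
50 = 2 × 21 + 8
21 = 2 × 8 + 5
8 = 1 × 5 + 3
5 = 1 × 3 + 2
3 = 1 × 2 + 1
2 = 2 × 1 + 0
GCD(50, 71) = 1

LCM formula: LCM(a, b) = (a × b) / GCD(a, b)
LCM(50, 71) = (50 × 71) / 1
LCM(50, 71) = 3550 / 1
LCM(50, 71) = 3550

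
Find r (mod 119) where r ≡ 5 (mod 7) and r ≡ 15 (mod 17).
M = 7 × 17 = 119. M₁ = 17, y₁ ≡ 5 (mod 7). M₂ = 7, y₂ ≡ 5 (mod 17). r = 5×17×5 + 15×7×5 ≡ 117 (mod 119)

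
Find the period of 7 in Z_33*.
Powers of 7 mod 33: 7^1≡7, 7^2≡16, 7^3≡13, 7^4≡25, 7^5≡10, 7^6≡4, 7^7≡28, 7^8≡31, 7^9≡19, 7^10≡1. Order = 10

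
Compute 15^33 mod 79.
Using repeated squaring. 33 = 32 + 1 (binary 100001). Repeated squaring mod 79: 15^1 ≡ 15; 15^2 ≡ 15² = 225 ≡ 67; 15^4 ≡ 67² = 4489 ≡ 65; 15^8 ≡ 65² = 4225 ≡ 38; 15^16 ≡ 38² = 1444 ≡ 22; 15^32 ≡ 22² = 484 ≡ 10. Multiply: 15^33 = 15^32 × 15^1 ≡ 10 × 15 (mod 79): 10 × 15 = 150 ≡ 71. So 15^33 ≡ 71 (mod 79).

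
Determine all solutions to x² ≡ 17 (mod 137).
The square roots of 17 mod 137 are 90 and 47. Verify: 90² = 8100 ≡ 17 (mod 137)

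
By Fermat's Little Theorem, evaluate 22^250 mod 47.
By Fermat: 22^{46} ≡ 1 (mod 47). 250 = 5×46 + 20. So 22^{250} ≡ 22^{20} ≡ 9 (mod 47)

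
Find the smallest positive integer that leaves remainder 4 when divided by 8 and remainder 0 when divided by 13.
M = 8 × 13 = 104. M₁ = 13, y₁ ≡ 5 (mod 8). M₂ = 8, y₂ ≡ 5 (mod 13). y = 4×13×5 + 0×8×5 ≡ 52 (mod 104). The smallest positive such number is 52.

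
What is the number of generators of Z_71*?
Number of primitive roots mod 71 = φ(70) = 24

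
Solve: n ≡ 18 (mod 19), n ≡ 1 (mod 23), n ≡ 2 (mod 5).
M = 19 × 23 × 5 = 2185. M₁ = 115, y₁ ≡ 1 (mod 19). M₂ = 95, y₂ ≡ 8 (mod 23). M₃ = 437, y₃ ≡ 3 (mod 5). n = 18×115×1 + 1×95×8 + 2×437×3 ≡ 1082 (mod 2185)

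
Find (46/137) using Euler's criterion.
(46/137) = 46^{68} mod 137 = -1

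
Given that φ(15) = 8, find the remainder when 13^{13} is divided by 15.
By Euler: 13^{8} ≡ 1 (mod 15) since gcd(13, 15) = 1. 13 = 1×8 + 5. So 13^{13} ≡ 13^{5} ≡ 13 (mod 15)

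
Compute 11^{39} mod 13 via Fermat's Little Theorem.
5

By Fermat's Little Theorem, a^(p-1) ≡ 1 (mod p) for prime p and gcd(a, p) = 1
Here p = 13, so 11^12 ≡ 1 (mod 13)
We can reduce the exponent: 39 mod 12 = 3
So 11^39 ≡ 11^3 (mod 13)
Computing: 11^3 mod 13 = 5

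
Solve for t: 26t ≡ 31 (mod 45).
41

Since gcd(26, 45) = 1 divides 31, a solution exists.
Multiply both sides by the inverse of 26 mod 45:
  26^(-1) mod 45 = 26
  x ≡ 26 × 31 ≡ 806 ≡ 41 (mod 45)
Verification: 26 × 41 = 1066 = 23 × 45 + 31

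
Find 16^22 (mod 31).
Using repeated squaring. 22 = 16 + 4 + 2 (binary 10110). Repeated squaring mod 31: 16^1 ≡ 16; 16^2 ≡ 16² = 256 ≡ 8; 16^4 ≡ 8² = 64 ≡ 2; 16^8 ≡ 2² = 4 ≡ 4; 16^16 ≡ 4² = 16 ≡ 16. Multiply: 16^22 = 16^16 × 16^4 × 16^2 ≡ 16 × 2 × 8 (mod 31): 16 × 2 = 32 ≡ 1; 1 × 8 = 8 ≡ 8. So 16^22 ≡ 8 (mod 31).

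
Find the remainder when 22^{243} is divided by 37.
By Fermat: 22^{36} ≡ 1 (mod 37). 243 = 6×36 + 27. So 22^{243} ≡ 22^{27} ≡ 31 (mod 37)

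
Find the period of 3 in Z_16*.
Powers of 3 mod 16: 3^1≡3, 3^2≡9, 3^3≡11, 3^4≡1. Order = 4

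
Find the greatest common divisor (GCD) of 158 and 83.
1

Using the Euclidean algorithm:
158 = 1 × 83 + 75
83 = 1 × 75 + 8
75 = 9 × 8 + 3
8 = 2 × 3 + 2
3 = 1 × 2 + 1
2 = 2 × 1 + 0

GCD(158, 83) = 1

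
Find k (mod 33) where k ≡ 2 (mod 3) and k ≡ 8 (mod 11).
M = 3 × 11 = 33. M₁ = 11, y₁ ≡ 2 (mod 3). M₂ = 3, y₂ ≡ 4 (mod 11). k = 2×11×2 + 8×3×4 ≡ 8 (mod 33)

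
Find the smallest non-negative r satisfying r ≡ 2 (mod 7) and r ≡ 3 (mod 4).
M = 7 × 4 = 28. M₁ = 4, y₁ ≡ 2 (mod 7). M₂ = 7, y₂ ≡ 3 (mod 4). r = 2×4×2 + 3×7×3 ≡ 23 (mod 28)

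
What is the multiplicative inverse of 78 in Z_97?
78^(-1) ≡ 51 (mod 97). Verification: 78 × 51 = 3978 ≡ 1 (mod 97)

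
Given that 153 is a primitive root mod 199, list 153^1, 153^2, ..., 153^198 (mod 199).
g^1, g^2, ..., g^{198} mod 199: {153, 126, 174, 155, 34, 28, 105, 145, 96, 161, 156, 187, 154, 80, 101, 130, 189, 62, 133, 51, 42, 58, 118, 144, 142, 35, 181, 32, 120, 52, 195, 184, 93, 100, 176, 63, 87, 177, 17, 14, 152, 172, 48, 180, 78, 193, 77, 40, 150, 65, 194, 31, 166, 125, 21, 29, 59, 72, 71, 117, 190, 16, 60, 26, 197, 92, 146, 50, 88, 131, 143, 188, 108, 7, 76, 86, 24, 90, 39, 196, 138, 20, 75, 132, 97, 115, 83, 162, 110, 114, 129, 36, 135, 158, 95, 8, 30, 13, 198, 46, 73, 25, 44, 165, 171, 94, 54, 103, 38, 43, 12, 45, 119, 98, 69, 10, 137, 66, 148, 157, 141, 81, 55, 57, 164, 18, 167, 79, 147, 4, 15, 106, 99, 23, 136, 112, 22, 182, 185, 47, 27, 151, 19, 121, 6, 122, 159, 49, 134, 5, 168, 33, 74, 178, 170, 140, 127, 128, 82, 9, 183, 139, 173, 2, 107, 53, 149, 111, 68, 56, 11, 91, 192, 123, 113, 175, 109, 160, 3, 61, 179, 124, 67, 102, 84, 116, 37, 89, 85, 70, 163, 64, 41, 104, 191, 169, 186, 1}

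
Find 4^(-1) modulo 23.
6

Using Extended Euclidean Algorithm:
gcd(4, 23) = 1
Bezout coefficients: 4 × 6 + 23 × -1 = 1
So 4 × 6 ≡ 1 (mod 23)
The inverse is 6 mod 23 = 6
Verification: 4 × 6 = 24 = 1 × 23 + 1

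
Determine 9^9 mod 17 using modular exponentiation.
9 = 8 + 1 (binary 1001). Repeated squaring mod 17: 9^1 ≡ 9; 9^2 ≡ 9² = 81 ≡ 13; 9^4 ≡ 13² = 169 ≡ 16; 9^8 ≡ 16² = 256 ≡ 1. Multiply: 9^9 = 9^8 × 9^1 ≡ 1 × 9 (mod 17): 1 × 9 = 9 ≡ 9. So 9^9 ≡ 9 (mod 17).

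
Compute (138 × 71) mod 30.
18

(138 × 71) = 9798
9798 mod 30 = 18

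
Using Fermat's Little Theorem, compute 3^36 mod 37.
By Fermat's Little Theorem, 3^{36} ≡ 1 (mod 37) since 37 is prime and gcd(3, 37) = 1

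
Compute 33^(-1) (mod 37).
33^(-1) ≡ 9 (mod 37). Verification: 33 × 9 = 297 ≡ 1 (mod 37)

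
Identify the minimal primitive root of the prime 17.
p - 1 = 16 has prime divisors 2. h is a primitive root mod 17 iff h^(16/q) ≢ 1 (mod 17) for each such q.
h = 2: 2^8 ≡ 1 (mod 17); 2^8 ≡ 1, so not a primitive root.
h = 3: 3^8 ≡ 16 (mod 17); none is 1, so 3 has order 16 and is a primitive root.
The smallest primitive root mod 17 is g = 3.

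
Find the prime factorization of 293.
293

Divide by primes starting from smallest:
293 ÷ 293 = 1

293 = 293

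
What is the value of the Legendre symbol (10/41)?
(10/41) = 10^{20} mod 41 = 1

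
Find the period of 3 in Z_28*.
Powers of 3 mod 28: 3^1≡3, 3^2≡9, 3^3≡27, 3^4≡25, 3^5≡19, 3^6≡1. Order = 6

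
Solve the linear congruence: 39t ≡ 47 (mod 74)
5

Since gcd(39, 74) = 1 divides 47, a solution exists.
Multiply both sides by the inverse of 39 mod 74:
  39^(-1) mod 74 = 19
  x ≡ 19 × 47 ≡ 893 ≡ 5 (mod 74)
Verification: 39 × 5 = 195 = 2 × 74 + 47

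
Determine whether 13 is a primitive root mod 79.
p - 1 = 78 has prime divisors 2, 3, 13. Check 13^(78/q) mod 79 for each: 13^(78/2) = 13^39 ≡ 1, 13^(78/3) = 13^26 ≡ 23, 13^(78/13) = 13^6 ≡ 67 (mod 79). Since 13^39 ≡ 1 (mod 79), the order of 13 divides 39 (in fact the order is 39) ≠ 78, so it is not a primitive root.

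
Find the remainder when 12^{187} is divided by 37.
By Fermat: 12^{36} ≡ 1 (mod 37). 187 = 5×36 + 7. So 12^{187} ≡ 12^{7} ≡ 9 (mod 37)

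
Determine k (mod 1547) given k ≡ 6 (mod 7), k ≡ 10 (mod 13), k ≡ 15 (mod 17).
1154

Using the Chinese Remainder Theorem:
M = product of moduli = 1547
For equation 1: M_1 = 221, 221 ≡ 4 (mod 7), inverse of 221 mod 7 is 2 (check: 4 × 2 = 8 ≡ 1 (mod 7))
For equation 2: M_2 = 119, 119 ≡ 2 (mod 13), inverse of 119 mod 13 is 7 (check: 2 × 7 = 14 ≡ 1 (mod 13))
For equation 3: M_3 = 91, 91 ≡ 6 (mod 17), inverse of 91 mod 17 is 3 (check: 6 × 3 = 18 ≡ 1 (mod 17))
Combine: k ≡ Σ r_i×M_i×(M_i⁻¹ mod m_i) = 6×221×2 + 10×119×7 + 15×91×3 = 2652 + 8330 + 4095 = 15077
15077 mod 1547 = 1154
k ≡ 1154 (mod 1547)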